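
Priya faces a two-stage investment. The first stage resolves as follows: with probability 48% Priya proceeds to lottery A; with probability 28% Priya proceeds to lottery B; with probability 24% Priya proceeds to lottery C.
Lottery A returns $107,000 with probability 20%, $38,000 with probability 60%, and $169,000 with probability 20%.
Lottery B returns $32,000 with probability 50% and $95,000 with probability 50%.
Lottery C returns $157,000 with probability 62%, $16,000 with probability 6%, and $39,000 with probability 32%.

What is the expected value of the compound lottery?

$81,807.20

EV(A) = 0.2 × 107000 + 0.6 × 38000 + 0.2 × 169000 = 21400 + 22800 + 33800 = 78000
EV(B) = 0.5 × 32000 + 0.5 × 95000 = 16000 + 47500 = 63500
EV(C) = 0.62 × 157000 + 0.06 × 16000 + 0.32 × 39000 = 97340 + 960 + 12480 = 110780
Overall = 0.48 × 78000 + 0.28 × 63500 + 0.24 × 110780 = 37440 + 17780 + 26587.2 = 81807.2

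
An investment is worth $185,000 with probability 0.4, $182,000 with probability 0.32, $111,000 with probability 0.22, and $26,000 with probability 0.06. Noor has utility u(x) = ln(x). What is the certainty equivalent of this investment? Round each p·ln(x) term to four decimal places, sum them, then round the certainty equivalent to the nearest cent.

$146,210.11

E[u] = 0.4·ln(185000) + 0.32·ln(182000) + 0.22·ln(111000) + 0.06·ln(26000) = 4.8512 + 3.8758 + 2.5558 + 0.6100 = 11.8928
CE = e^11.8928 ≈ 146210.11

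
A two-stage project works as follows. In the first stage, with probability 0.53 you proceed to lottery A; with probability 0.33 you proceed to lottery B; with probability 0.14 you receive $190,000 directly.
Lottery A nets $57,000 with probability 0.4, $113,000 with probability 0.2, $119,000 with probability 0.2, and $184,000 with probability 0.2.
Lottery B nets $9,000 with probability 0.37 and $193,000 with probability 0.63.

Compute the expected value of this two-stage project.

$124,003.60

EV(A) = 0.4 × 57000 + 0.2 × 113000 + 0.2 × 119000 + 0.2 × 184000 = 22800 + 22600 + 23800 + 36800 = 106000
EV(B) = 0.37 × 9000 + 0.63 × 193000 = 3330 + 121590 = 124920
Branch C: 190000 (certain)
Overall = 0.53 × 106000 + 0.33 × 124920 + 0.14 × 190000 = 56180 + 41223.6 + 26600 = 124003.6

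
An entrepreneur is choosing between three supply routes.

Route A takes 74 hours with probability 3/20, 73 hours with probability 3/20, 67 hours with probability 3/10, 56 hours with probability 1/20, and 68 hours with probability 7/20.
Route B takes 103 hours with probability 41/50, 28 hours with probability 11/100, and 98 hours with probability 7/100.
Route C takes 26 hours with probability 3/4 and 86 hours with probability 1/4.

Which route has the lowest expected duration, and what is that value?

Route A = 3/20 × 74 + 3/20 × 73 + 3/10 × 67 + 1/20 × 56 + 7/20 × 68 = 11.1 + 10.95 + 20.1 + 2.8 + 23.8 = 68.75
Route B = 41/50 × 103 + 11/100 × 28 + 7/100 × 98 = 84.46 + 3.08 + 6.86 = 94.4
Route C = 3/4 × 26 + 1/4 × 86 = 19.5 + 21.5 = 41

Route C (41 hours)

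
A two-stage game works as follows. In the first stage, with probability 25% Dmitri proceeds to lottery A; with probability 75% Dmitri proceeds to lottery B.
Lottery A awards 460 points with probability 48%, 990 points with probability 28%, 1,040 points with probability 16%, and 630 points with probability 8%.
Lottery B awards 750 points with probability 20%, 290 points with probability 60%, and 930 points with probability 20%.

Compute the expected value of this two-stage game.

561.2 points

EV(A) = 0.48 × 460 + 0.28 × 990 + 0.16 × 1040 + 0.08 × 630 = 220.8 + 277.2 + 166.4 + 50.4 = 714.8
EV(B) = 0.2 × 750 + 0.6 × 290 + 0.2 × 930 = 150 + 174 + 186 = 510
Overall = 0.25 × 714.8 + 0.75 × 510 = 178.7 + 382.5 = 561.2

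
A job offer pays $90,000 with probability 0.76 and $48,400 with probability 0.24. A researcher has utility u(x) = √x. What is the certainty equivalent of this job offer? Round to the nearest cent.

E[u] = 0.76·√90000 + 0.24·√48400 = 0.76·300 + 0.24·220 = 280.8
CE = (280.8)² = 78848.64

$78,848.64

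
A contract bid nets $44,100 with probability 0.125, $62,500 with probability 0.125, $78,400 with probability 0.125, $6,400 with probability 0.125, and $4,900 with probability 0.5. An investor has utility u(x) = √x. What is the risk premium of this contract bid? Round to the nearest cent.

E[u] = 0.125·√44100 + 0.125·√62500 + 0.125·√78400 + 0.125·√6400 + 0.5·√4900 = 0.125·210 + 0.125·250 + 0.125·280 + 0.125·80 + 0.5·70 = 137.5
CE = (137.5)² = 18906.25
Risk premium = EV − CE = 26375 − 18906.25 = 7468.75

$7,468.75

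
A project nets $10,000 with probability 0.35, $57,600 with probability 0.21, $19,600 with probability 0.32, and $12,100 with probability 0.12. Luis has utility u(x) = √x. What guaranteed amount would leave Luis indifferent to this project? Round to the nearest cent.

E[u] = 0.35·√10000 + 0.21·√57600 + 0.32·√19600 + 0.12·√12100 = 0.35·100 + 0.21·240 + 0.32·140 + 0.12·110 = 143.4
CE = (143.4)² = 20563.56

$20,563.56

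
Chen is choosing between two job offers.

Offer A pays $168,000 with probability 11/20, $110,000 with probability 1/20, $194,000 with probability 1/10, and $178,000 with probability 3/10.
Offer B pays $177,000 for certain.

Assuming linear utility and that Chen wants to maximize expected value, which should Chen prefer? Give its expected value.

Offer A = 11/20 × 168000 + 1/20 × 110000 + 1/10 × 194000 + 3/10 × 178000 = 92400 + 5500 + 19400 + 53400 = 170700
Offer B: 177000 (certain)

Offer B ($177,000)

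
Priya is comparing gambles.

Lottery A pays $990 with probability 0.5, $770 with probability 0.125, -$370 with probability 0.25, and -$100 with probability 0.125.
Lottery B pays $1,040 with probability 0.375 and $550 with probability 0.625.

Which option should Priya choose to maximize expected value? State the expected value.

Lottery A = 0.5 × 990 + 0.125 × 770 + 0.25 × (-370) + 0.125 × (-100) = 495 + 96.25 − 92.5 − 12.5 = 486.25
Lottery B = 0.375 × 1040 + 0.625 × 550 = 390 + 343.75 = 733.75

Lottery B ($733.75)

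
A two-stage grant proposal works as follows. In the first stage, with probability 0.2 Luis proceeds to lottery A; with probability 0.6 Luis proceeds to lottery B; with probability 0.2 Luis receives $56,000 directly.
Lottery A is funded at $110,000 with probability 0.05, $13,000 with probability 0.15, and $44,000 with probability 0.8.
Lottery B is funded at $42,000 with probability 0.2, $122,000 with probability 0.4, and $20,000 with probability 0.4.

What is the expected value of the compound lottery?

$58,850

EV(A) = 0.05 × 110000 + 0.15 × 13000 + 0.8 × 44000 = 5500 + 1950 + 35200 = 42650
EV(B) = 0.2 × 42000 + 0.4 × 122000 + 0.4 × 20000 = 8400 + 48800 + 8000 = 65200
Branch C: 56000 (certain)
Overall = 0.2 × 42650 + 0.6 × 65200 + 0.2 × 56000 = 8530 + 39120 + 11200 = 58850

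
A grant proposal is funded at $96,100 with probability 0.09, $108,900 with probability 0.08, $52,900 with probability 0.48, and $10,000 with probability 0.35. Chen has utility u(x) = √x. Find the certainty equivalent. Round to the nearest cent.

$39,880.09

E[u] = 0.09·√96100 + 0.08·√108900 + 0.48·√52900 + 0.35·√10000 = 0.09·310 + 0.08·330 + 0.48·230 + 0.35·100 = 199.7
CE = (199.7)² = 39880.09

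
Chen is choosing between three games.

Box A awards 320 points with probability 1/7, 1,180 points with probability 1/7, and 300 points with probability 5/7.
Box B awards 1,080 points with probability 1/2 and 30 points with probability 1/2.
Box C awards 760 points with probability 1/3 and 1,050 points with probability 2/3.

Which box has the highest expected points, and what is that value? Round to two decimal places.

Box A = 1/7 × 320 + 1/7 × 1180 + 5/7 × 300 = 45.7143 + 168.5714 + 214.2857 = 428.5714
Box B = 1/2 × 1080 + 1/2 × 30 = 540 + 15 = 555
Box C = 1/3 × 760 + 2/3 × 1050 = 253.3333 + 700 = 953.3333

Box C (953.33 points)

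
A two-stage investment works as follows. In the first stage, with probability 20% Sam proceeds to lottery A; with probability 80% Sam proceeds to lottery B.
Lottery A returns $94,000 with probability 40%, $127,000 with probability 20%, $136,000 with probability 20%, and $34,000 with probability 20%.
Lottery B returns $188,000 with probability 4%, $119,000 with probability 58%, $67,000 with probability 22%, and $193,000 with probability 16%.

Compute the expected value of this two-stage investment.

EV(A) = 0.4 × 94000 + 0.2 × 127000 + 0.2 × 136000 + 0.2 × 34000 = 37600 + 25400 + 27200 + 6800 = 97000
EV(B) = 0.04 × 188000 + 0.58 × 119000 + 0.22 × 67000 + 0.16 × 193000 = 7520 + 69020 + 14740 + 30880 = 122160
Overall = 0.2 × 97000 + 0.8 × 122160 = 19400 + 97728 = 117128

$117,128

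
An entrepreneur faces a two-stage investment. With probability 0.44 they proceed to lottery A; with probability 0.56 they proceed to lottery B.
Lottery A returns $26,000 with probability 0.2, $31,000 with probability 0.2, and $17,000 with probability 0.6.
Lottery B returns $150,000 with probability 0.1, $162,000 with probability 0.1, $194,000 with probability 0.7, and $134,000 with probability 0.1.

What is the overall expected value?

$110,528

EV(A) = 0.2 × 26000 + 0.2 × 31000 + 0.6 × 17000 = 5200 + 6200 + 10200 = 21600
EV(B) = 0.1 × 150000 + 0.1 × 162000 + 0.7 × 194000 + 0.1 × 134000 = 15000 + 16200 + 135800 + 13400 = 180400
Overall = 0.44 × 21600 + 0.56 × 180400 = 9504 + 101024 = 110528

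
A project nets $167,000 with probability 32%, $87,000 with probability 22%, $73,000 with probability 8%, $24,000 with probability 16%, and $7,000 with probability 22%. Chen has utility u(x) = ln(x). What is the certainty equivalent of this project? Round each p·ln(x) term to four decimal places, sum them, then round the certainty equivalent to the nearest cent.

E[u] = 0.32·ln(167000) + 0.22·ln(87000) + 0.08·ln(73000) + 0.16·ln(24000) + 0.22·ln(7000) = 3.8482 + 2.5022 + 0.8959 + 1.6137 + 1.9478 = 10.8078
CE = e^10.8078 ≈ 49404.66

$49,404.66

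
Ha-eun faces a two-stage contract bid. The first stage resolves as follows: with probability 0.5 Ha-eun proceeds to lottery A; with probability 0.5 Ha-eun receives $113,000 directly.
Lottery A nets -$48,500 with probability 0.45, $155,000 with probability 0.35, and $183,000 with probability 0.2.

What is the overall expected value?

$91,012.50

EV(A) = 0.45 × (-48500) + 0.35 × 155000 + 0.2 × 183000 = -21825 + 54250 + 36600 = 69025
Branch B: 113000 (certain)
Overall = 0.5 × 69025 + 0.5 × 113000 = 34512.5 + 56500 = 91012.5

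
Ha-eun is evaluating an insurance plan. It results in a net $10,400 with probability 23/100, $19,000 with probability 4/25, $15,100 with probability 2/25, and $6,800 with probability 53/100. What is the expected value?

$10,244

EV = 23/100 × 10400 + 4/25 × 19000 + 2/25 × 15100 + 53/100 × 6800 = 2392 + 3040 + 1208 + 3604 = 10244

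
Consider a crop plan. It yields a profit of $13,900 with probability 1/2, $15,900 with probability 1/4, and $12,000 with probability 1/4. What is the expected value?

$13,925

EV = 1/2 × 13900 + 1/4 × 15900 + 1/4 × 12000 = 6950 + 3975 + 3000 = 13925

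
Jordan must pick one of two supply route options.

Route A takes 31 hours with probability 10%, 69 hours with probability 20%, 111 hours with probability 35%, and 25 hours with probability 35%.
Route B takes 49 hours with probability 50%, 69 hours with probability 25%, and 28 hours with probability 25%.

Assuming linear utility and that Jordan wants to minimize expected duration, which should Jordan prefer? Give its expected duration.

Route B (48.75 hours)

Route A = 0.1 × 31 + 0.2 × 69 + 0.35 × 111 + 0.35 × 25 = 3.1 + 13.8 + 38.85 + 8.75 = 64.5
Route B = 0.5 × 49 + 0.25 × 69 + 0.25 × 28 = 24.5 + 17.25 + 7 = 48.75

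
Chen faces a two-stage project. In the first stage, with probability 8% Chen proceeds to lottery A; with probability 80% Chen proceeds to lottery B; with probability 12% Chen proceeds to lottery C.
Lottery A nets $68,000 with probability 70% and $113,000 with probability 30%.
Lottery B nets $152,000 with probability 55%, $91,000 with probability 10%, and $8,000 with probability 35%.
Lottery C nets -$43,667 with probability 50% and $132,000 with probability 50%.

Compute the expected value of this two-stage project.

$88,219.98

EV(A) = 0.7 × 68000 + 0.3 × 113000 = 47600 + 33900 = 81500
EV(B) = 0.55 × 152000 + 0.1 × 91000 + 0.35 × 8000 = 83600 + 9100 + 2800 = 95500
EV(C) = 0.5 × (-43667) + 0.5 × 132000 = -21833.5 + 66000 = 44166.5
Overall = 0.08 × 81500 + 0.8 × 95500 + 0.12 × 44166.5 = 6520 + 76400 + 5299.98 = 88219.98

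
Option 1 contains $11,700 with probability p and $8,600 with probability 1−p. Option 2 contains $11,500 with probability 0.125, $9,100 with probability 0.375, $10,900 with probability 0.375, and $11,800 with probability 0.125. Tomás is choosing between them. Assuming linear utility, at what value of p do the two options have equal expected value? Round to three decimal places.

p = 0.585

EV(Option 2) = 0.125 × 11500 + 0.375 × 9100 + 0.375 × 10900 + 0.125 × 11800 = 1437.5 + 3412.5 + 4087.5 + 1475 = 10412.5
p·11700 + (1−p)·8600 = 10412.5
3100p + 8600 = 10412.5
p = (10412.5 − 8600) / 3100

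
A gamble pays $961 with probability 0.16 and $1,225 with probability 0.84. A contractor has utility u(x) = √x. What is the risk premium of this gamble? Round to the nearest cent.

$2.15

E[u] = 0.16·√961 + 0.84·√1225 = 0.16·31 + 0.84·35 = 34.36
CE = (34.36)² = 1180.6096
Risk premium = EV − CE = 1182.76 − 1180.6096 = 2.1504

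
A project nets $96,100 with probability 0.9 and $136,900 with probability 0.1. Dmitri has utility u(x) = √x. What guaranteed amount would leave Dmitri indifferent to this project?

$99,856

E[u] = 0.9·√96100 + 0.1·√136900 = 0.9·310 + 0.1·370 = 316
CE = (316)² = 99856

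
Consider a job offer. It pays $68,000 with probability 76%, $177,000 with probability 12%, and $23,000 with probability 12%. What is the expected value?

EV = 0.76 × 68000 + 0.12 × 177000 + 0.12 × 23000 = 51680 + 21240 + 2760 = 75680

$75,680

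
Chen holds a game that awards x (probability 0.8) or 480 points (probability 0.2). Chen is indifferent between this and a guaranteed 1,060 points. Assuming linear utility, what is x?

0.8·x + 0.2·480 = 1060
0.8·x = 1060 − 96 = 964
x = 964 / 0.8 = 1205

x = 1,205 points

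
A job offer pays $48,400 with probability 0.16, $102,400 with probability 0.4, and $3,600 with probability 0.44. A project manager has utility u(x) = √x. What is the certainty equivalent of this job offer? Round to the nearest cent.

$35,948.16

E[u] = 0.16·√48400 + 0.4·√102400 + 0.44·√3600 = 0.16·220 + 0.4·320 + 0.44·60 = 189.6
CE = (189.6)² = 35948.16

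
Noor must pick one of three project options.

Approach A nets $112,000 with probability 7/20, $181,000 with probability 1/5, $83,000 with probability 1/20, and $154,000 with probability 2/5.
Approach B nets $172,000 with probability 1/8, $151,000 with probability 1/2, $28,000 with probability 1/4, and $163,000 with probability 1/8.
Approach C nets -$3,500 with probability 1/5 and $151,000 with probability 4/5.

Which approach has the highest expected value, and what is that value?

Approach A = 7/20 × 112000 + 1/5 × 181000 + 1/20 × 83000 + 2/5 × 154000 = 39200 + 36200 + 4150 + 61600 = 141150
Approach B = 1/8 × 172000 + 1/2 × 151000 + 1/4 × 28000 + 1/8 × 163000 = 21500 + 75500 + 7000 + 20375 = 124375
Approach C = 1/5 × (-3500) + 4/5 × 151000 = -700 + 120800 = 120100

Approach A ($141,150)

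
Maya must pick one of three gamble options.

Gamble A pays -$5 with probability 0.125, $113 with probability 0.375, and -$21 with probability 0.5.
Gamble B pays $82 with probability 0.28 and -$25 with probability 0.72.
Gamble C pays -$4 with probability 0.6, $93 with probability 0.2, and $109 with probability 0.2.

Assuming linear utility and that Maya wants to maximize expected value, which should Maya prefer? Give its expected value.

Gamble A = 0.125 × (-5) + 0.375 × 113 + 0.5 × (-21) = -0.625 + 42.375 − 10.5 = 31.25
Gamble B = 0.28 × 82 + 0.72 × (-25) = 22.96 − 18 = 4.96
Gamble C = 0.6 × (-4) + 0.2 × 93 + 0.2 × 109 = -2.4 + 18.6 + 21.8 = 38

Gamble C ($38)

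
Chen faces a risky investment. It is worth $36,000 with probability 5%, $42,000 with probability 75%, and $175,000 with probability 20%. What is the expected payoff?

$68,300

EV = 0.05 × 36000 + 0.75 × 42000 + 0.2 × 175000 = 1800 + 31500 + 35000 = 68300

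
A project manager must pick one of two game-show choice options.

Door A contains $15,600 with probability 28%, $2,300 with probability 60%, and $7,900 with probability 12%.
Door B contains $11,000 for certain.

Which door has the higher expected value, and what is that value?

Door B ($11,000)

Door A = 0.28 × 15600 + 0.6 × 2300 + 0.12 × 7900 = 4368 + 1380 + 948 = 6696
Door B: 11000 (certain)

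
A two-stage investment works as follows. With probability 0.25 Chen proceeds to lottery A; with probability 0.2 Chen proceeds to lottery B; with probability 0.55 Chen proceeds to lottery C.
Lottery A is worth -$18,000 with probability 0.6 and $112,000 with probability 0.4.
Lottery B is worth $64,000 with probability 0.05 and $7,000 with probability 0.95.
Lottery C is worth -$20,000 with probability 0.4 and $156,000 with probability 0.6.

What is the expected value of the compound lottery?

EV(A) = 0.6 × (-18000) + 0.4 × 112000 = -10800 + 44800 = 34000
EV(B) = 0.05 × 64000 + 0.95 × 7000 = 3200 + 6650 = 9850
EV(C) = 0.4 × (-20000) + 0.6 × 156000 = -8000 + 93600 = 85600
Overall = 0.25 × 34000 + 0.2 × 9850 + 0.55 × 85600 = 8500 + 1970 + 47080 = 57550

$57,550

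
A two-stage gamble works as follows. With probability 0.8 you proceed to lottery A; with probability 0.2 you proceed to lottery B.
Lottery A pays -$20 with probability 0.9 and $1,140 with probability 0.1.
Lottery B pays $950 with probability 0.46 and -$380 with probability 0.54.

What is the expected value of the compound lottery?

$123.16

EV(A) = 0.9 × (-20) + 0.1 × 1140 = -18 + 114 = 96
EV(B) = 0.46 × 950 + 0.54 × (-380) = 437 − 205.2 = 231.8
Overall = 0.8 × 96 + 0.2 × 231.8 = 76.8 + 46.36 = 123.16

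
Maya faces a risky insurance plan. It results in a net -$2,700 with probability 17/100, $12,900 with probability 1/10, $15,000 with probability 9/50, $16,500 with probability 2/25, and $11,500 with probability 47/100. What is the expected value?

EV = 17/100 × (-2700) + 1/10 × 12900 + 9/50 × 15000 + 2/25 × 16500 + 47/100 × 11500 = -459 + 1290 + 2700 + 1320 + 5405 = 10256

$10,256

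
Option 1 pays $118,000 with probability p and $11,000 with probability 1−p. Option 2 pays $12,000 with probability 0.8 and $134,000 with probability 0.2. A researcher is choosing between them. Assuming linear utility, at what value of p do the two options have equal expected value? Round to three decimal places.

p = 0.237

EV(Option 2) = 0.8 × 12000 + 0.2 × 134000 = 9600 + 26800 = 36400
p·118000 + (1−p)·11000 = 36400
107000p + 11000 = 36400
p = (36400 − 11000) / 107000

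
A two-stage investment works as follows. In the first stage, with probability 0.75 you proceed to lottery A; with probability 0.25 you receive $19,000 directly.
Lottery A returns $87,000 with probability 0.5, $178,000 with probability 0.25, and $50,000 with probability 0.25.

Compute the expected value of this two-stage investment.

EV(A) = 0.5 × 87000 + 0.25 × 178000 + 0.25 × 50000 = 43500 + 44500 + 12500 = 100500
Branch B: 19000 (certain)
Overall = 0.75 × 100500 + 0.25 × 19000 = 75375 + 4750 = 80125

$80,125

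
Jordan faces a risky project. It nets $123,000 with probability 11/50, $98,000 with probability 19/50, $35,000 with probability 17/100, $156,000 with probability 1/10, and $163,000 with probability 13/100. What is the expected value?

$107,040

EV = 11/50 × 123000 + 19/50 × 98000 + 17/100 × 35000 + 1/10 × 156000 + 13/100 × 163000 = 27060 + 37240 + 5950 + 15600 + 21190 = 107040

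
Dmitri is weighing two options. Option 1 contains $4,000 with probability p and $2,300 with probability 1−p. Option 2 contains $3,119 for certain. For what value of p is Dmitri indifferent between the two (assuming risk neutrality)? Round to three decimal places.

p = 0.482

p·4000 + (1−p)·2300 = 3119
1700p + 2300 = 3119
p = (3119 − 2300) / 1700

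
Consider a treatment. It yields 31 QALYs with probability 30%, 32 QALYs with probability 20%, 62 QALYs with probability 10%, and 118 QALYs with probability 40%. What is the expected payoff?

EV = 0.3 × 31 + 0.2 × 32 + 0.1 × 62 + 0.4 × 118 = 9.3 + 6.4 + 6.2 + 47.2 = 69.1

69.1 QALYs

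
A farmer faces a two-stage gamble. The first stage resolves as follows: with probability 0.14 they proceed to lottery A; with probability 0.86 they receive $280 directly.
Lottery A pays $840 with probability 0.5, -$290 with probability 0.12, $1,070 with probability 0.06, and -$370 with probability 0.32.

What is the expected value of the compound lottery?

EV(A) = 0.5 × 840 + 0.12 × (-290) + 0.06 × 1070 + 0.32 × (-370) = 420 − 34.8 + 64.2 − 118.4 = 331
Branch B: 280 (certain)
Overall = 0.14 × 331 + 0.86 × 280 = 46.34 + 240.8 = 287.14

$287.14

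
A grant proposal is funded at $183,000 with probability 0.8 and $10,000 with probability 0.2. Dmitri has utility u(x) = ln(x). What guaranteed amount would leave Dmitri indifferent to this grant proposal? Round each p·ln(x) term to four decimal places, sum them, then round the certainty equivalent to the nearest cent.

E[u] = 0.8·ln(183000) + 0.2·ln(10000) = 9.6938 + 1.8421 = 11.5359
CE = e^11.5359 ≈ 102324.05

$102,324.05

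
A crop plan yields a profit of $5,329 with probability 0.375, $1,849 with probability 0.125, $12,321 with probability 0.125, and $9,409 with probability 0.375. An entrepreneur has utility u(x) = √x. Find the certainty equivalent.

$6,889

E[u] = 0.375·√5329 + 0.125·√1849 + 0.125·√12321 + 0.375·√9409 = 0.375·73 + 0.125·43 + 0.125·111 + 0.375·97 = 83
CE = (83)² = 6889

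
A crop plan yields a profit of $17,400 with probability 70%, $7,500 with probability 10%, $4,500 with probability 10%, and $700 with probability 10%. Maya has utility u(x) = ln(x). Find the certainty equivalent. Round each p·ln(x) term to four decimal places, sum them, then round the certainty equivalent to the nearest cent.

$10,133.48

E[u] = 0.7·ln(17400) + 0.1·ln(7500) + 0.1·ln(4500) + 0.1·ln(700) = 6.8350 + 0.8923 + 0.8412 + 0.6551 = 9.2236
CE = e^9.2236 ≈ 10133.48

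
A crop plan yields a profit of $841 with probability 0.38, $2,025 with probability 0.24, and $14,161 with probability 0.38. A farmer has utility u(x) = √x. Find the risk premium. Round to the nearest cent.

E[u] = 0.38·√841 + 0.24·√2025 + 0.38·√14161 = 0.38·29 + 0.24·45 + 0.38·119 = 67.04
CE = (67.04)² = 4494.3616
Risk premium = EV − CE = 6186.76 − 4494.3616 = 1692.3984

$1,692.40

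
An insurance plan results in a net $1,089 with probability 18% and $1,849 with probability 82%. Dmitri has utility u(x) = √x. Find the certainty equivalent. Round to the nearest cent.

$1,697.44

E[u] = 0.18·√1089 + 0.82·√1849 = 0.18·33 + 0.82·43 = 41.2
CE = (41.2)² = 1697.44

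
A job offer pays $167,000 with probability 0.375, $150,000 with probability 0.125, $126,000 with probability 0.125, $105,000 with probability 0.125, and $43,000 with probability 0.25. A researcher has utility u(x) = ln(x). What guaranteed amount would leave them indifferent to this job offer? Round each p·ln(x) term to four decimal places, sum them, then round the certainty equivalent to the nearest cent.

$106,926.82

E[u] = 0.375·ln(167000) + 0.125·ln(150000) + 0.125·ln(126000) + 0.125·ln(105000) + 0.25·ln(43000) = 4.5097 + 1.4898 + 1.4680 + 1.4452 + 2.6672 = 11.5799
CE = e^11.5799 ≈ 106926.82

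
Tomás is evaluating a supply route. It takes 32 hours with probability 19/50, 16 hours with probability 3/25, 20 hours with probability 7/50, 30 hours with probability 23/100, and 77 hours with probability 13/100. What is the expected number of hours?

EV = 19/50 × 32 + 3/25 × 16 + 7/50 × 20 + 23/100 × 30 + 13/100 × 77 = 12.16 + 1.92 + 2.8 + 6.9 + 10.01 = 33.79

33.79 hours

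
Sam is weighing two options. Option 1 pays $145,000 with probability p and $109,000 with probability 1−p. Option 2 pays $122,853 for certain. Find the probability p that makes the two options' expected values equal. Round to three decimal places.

p = 0.385

p·145000 + (1−p)·109000 = 122853
36000p + 109000 = 122853
p = (122853 − 109000) / 36000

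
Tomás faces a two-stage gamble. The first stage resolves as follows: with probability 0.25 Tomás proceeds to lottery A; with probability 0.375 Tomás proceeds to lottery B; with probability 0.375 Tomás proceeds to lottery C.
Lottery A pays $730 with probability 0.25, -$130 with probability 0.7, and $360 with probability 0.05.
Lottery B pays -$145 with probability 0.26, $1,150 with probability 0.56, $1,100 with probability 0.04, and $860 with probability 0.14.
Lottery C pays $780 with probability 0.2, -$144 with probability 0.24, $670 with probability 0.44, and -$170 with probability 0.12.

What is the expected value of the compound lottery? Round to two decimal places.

EV(A) = 0.25 × 730 + 0.7 × (-130) + 0.05 × 360 = 182.5 − 91 + 18 = 109.5
EV(B) = 0.26 × (-145) + 0.56 × 1150 + 0.04 × 1100 + 0.14 × 860 = -37.7 + 644 + 44 + 120.4 = 770.7
EV(C) = 0.2 × 780 + 0.24 × (-144) + 0.44 × 670 + 0.12 × (-170) = 156 − 34.56 + 294.8 − 20.4 = 395.84
Overall = 0.25 × 109.5 + 0.375 × 770.7 + 0.375 × 395.84 = 27.375 + 289.0125 + 148.44 = 464.8275

$464.83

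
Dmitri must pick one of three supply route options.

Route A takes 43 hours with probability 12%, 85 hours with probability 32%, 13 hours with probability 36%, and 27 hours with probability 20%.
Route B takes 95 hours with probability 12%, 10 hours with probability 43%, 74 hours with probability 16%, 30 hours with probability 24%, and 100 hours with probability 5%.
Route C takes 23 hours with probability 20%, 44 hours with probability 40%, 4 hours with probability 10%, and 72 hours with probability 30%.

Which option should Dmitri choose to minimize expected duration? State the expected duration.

Route A = 0.12 × 43 + 0.32 × 85 + 0.36 × 13 + 0.2 × 27 = 5.16 + 27.2 + 4.68 + 5.4 = 42.44
Route B = 0.12 × 95 + 0.43 × 10 + 0.16 × 74 + 0.24 × 30 + 0.05 × 100 = 11.4 + 4.3 + 11.84 + 7.2 + 5 = 39.74
Route C = 0.2 × 23 + 0.4 × 44 + 0.1 × 4 + 0.3 × 72 = 4.6 + 17.6 + 0.4 + 21.6 = 44.2

Route B (39.74 hours)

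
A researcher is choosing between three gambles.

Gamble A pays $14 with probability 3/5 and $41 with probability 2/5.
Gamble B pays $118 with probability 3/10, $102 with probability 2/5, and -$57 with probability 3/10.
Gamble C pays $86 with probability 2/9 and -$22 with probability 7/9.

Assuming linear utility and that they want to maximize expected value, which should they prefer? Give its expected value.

Gamble A = 3/5 × 14 + 2/5 × 41 = 8.4 + 16.4 = 24.8
Gamble B = 3/10 × 118 + 2/5 × 102 + 3/10 × (-57) = 35.4 + 40.8 − 17.1 = 59.1
Gamble C = 2/9 × 86 + 7/9 × (-22) = 19.1111 − 17.1111 = 2

Gamble B ($59.10)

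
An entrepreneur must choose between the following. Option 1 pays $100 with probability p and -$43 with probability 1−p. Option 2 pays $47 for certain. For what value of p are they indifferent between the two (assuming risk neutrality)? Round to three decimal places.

p = 0.629

p·100 + (1−p)·(-43) = 47
143p − 43 = 47
p = (47 + 43) / 143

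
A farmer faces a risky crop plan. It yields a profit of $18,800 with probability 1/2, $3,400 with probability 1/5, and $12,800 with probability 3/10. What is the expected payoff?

$13,920

EV = 1/2 × 18800 + 1/5 × 3400 + 3/10 × 12800 = 9400 + 680 + 3840 = 13920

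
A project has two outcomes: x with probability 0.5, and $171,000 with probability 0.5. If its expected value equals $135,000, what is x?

x = $99,000

0.5·x + 0.5·171000 = 135000
0.5·x = 135000 − 85500 = 49500
x = 49500 / 0.5 = 99000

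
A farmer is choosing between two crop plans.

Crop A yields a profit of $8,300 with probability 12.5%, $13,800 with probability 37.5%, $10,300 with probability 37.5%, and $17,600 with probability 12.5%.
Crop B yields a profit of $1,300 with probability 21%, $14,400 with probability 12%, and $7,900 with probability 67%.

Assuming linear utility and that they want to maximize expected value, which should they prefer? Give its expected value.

Crop A = 0.125 × 8300 + 0.375 × 13800 + 0.375 × 10300 + 0.125 × 17600 = 1037.5 + 5175 + 3862.5 + 2200 = 12275
Crop B = 0.21 × 1300 + 0.12 × 14400 + 0.67 × 7900 = 273 + 1728 + 5293 = 7294

Crop A ($12,275)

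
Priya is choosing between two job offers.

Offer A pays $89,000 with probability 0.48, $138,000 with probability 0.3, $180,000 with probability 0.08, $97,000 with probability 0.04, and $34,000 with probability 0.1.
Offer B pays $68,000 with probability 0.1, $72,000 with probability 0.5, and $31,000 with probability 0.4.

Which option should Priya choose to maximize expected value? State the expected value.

Offer A ($105,800)

Offer A = 0.48 × 89000 + 0.3 × 138000 + 0.08 × 180000 + 0.04 × 97000 + 0.1 × 34000 = 42720 + 41400 + 14400 + 3880 + 3400 = 105800
Offer B = 0.1 × 68000 + 0.5 × 72000 + 0.4 × 31000 = 6800 + 36000 + 12400 = 55200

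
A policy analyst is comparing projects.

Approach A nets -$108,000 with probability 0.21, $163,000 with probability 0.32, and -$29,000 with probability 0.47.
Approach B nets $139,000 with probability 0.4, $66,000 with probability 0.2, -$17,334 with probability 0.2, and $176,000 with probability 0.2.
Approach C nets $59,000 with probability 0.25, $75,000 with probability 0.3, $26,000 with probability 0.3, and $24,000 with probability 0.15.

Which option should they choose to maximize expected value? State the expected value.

Approach B ($100,533.20)

Approach A = 0.21 × (-108000) + 0.32 × 163000 + 0.47 × (-29000) = -22680 + 52160 − 13630 = 15850
Approach B = 0.4 × 139000 + 0.2 × 66000 + 0.2 × (-17334) + 0.2 × 176000 = 55600 + 13200 − 3466.8 + 35200 = 100533.2
Approach C = 0.25 × 59000 + 0.3 × 75000 + 0.3 × 26000 + 0.15 × 24000 = 14750 + 22500 + 7800 + 3600 = 48650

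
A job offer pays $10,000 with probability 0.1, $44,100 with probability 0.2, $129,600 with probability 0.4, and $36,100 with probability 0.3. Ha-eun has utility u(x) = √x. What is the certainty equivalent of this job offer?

E[u] = 0.1·√10000 + 0.2·√44100 + 0.4·√129600 + 0.3·√36100 = 0.1·100 + 0.2·210 + 0.4·360 + 0.3·190 = 253
CE = (253)² = 64009

$64,009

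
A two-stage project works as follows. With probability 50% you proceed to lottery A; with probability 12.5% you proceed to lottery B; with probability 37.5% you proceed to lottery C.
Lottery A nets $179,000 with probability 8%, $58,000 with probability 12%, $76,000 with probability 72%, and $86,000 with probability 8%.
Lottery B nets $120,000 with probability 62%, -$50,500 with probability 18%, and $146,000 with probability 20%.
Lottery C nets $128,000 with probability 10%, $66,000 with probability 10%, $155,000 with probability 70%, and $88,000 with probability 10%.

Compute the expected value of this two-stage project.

EV(A) = 0.08 × 179000 + 0.12 × 58000 + 0.72 × 76000 + 0.08 × 86000 = 14320 + 6960 + 54720 + 6880 = 82880
EV(B) = 0.62 × 120000 + 0.18 × (-50500) + 0.2 × 146000 = 74400 − 9090 + 29200 = 94510
EV(C) = 0.1 × 128000 + 0.1 × 66000 + 0.7 × 155000 + 0.1 × 88000 = 12800 + 6600 + 108500 + 8800 = 136700
Overall = 0.5 × 82880 + 0.125 × 94510 + 0.375 × 136700 = 41440 + 11813.75 + 51262.5 = 104516.25

$104,516.25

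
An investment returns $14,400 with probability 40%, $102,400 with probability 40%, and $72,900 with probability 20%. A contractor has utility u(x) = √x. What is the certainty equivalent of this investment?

E[u] = 0.4·√14400 + 0.4·√102400 + 0.2·√72900 = 0.4·120 + 0.4·320 + 0.2·270 = 230
CE = (230)² = 52900

$52,900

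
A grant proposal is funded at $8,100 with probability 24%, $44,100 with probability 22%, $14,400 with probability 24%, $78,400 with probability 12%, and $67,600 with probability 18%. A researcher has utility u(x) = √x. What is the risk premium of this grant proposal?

E[u] = 0.24·√8100 + 0.22·√44100 + 0.24·√14400 + 0.12·√78400 + 0.18·√67600 = 0.24·90 + 0.22·210 + 0.24·120 + 0.12·280 + 0.18·260 = 177
CE = (177)² = 31329
Risk premium = EV − CE = 36678 − 31329 = 5349

$5,349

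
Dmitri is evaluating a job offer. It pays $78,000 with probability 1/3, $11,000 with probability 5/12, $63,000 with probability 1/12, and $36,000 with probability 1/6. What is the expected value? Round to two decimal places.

$41,833.33

EV = 1/3 × 78000 + 5/12 × 11000 + 1/12 × 63000 + 1/6 × 36000 = 26000 + 4583.3333 + 5250 + 6000 = 41833.3333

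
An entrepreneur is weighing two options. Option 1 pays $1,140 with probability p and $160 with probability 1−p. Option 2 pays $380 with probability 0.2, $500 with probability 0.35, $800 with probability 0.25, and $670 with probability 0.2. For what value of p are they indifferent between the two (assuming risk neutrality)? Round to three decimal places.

p = 0.434

EV(Option 2) = 0.2 × 380 + 0.35 × 500 + 0.25 × 800 + 0.2 × 670 = 76 + 175 + 200 + 134 = 585
p·1140 + (1−p)·160 = 585
980p + 160 = 585
p = (585 − 160) / 980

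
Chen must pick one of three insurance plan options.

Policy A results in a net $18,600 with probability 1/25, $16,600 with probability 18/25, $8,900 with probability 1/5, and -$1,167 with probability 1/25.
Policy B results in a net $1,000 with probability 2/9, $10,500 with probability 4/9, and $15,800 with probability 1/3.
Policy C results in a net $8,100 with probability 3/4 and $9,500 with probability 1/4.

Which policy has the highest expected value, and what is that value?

Policy A ($14,429.32)

Policy A = 1/25 × 18600 + 18/25 × 16600 + 1/5 × 8900 + 1/25 × (-1167) = 744 + 11952 + 1780 − 46.68 = 14429.32
Policy B = 2/9 × 1000 + 4/9 × 10500 + 1/3 × 15800 = 222.2222 + 4666.6667 + 5266.6667 = 10155.5556
Policy C = 3/4 × 8100 + 1/4 × 9500 = 6075 + 2375 = 8450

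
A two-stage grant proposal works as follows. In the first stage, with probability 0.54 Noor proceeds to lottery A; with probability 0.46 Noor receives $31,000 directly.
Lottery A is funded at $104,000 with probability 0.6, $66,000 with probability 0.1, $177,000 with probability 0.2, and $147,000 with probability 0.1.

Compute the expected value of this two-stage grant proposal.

EV(A) = 0.6 × 104000 + 0.1 × 66000 + 0.2 × 177000 + 0.1 × 147000 = 62400 + 6600 + 35400 + 14700 = 119100
Branch B: 31000 (certain)
Overall = 0.54 × 119100 + 0.46 × 31000 = 64314 + 14260 = 78574

$78,574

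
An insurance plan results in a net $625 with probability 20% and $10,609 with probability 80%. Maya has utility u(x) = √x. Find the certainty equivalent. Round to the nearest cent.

E[u] = 0.2·√625 + 0.8·√10609 = 0.2·25 + 0.8·103 = 87.4
CE = (87.4)² = 7638.76

$7,638.76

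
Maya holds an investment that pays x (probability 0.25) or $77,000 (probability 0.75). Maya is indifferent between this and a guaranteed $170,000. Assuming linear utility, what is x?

x = $449,000

0.25·x + 0.75·77000 = 170000
0.25·x = 170000 − 57750 = 112250
x = 112250 / 0.25 = 449000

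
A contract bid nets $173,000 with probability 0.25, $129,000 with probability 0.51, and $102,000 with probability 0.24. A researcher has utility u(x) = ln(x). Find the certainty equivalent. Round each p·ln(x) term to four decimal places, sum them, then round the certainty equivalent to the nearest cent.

E[u] = 0.25·ln(173000) + 0.51·ln(129000) + 0.24·ln(102000) = 3.0153 + 6.0015 + 2.7679 = 11.7847
CE = e^11.7847 ≈ 131229.11

$131,229.11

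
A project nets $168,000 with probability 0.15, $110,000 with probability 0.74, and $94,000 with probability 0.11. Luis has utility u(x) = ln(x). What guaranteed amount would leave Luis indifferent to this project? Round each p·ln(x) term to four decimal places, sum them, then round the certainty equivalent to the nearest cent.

E[u] = 0.15·ln(168000) + 0.74·ln(110000) + 0.11·ln(94000) = 1.8048 + 8.5901 + 1.2596 = 11.6545
CE = e^11.6545 ≈ 115208.64

$115,208.64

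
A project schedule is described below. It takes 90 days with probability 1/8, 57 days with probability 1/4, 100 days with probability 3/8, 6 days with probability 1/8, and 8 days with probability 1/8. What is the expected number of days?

64.75 days

EV = 1/8 × 90 + 1/4 × 57 + 3/8 × 100 + 1/8 × 6 + 1/8 × 8 = 11.25 + 14.25 + 37.5 + 0.75 + 1 = 64.75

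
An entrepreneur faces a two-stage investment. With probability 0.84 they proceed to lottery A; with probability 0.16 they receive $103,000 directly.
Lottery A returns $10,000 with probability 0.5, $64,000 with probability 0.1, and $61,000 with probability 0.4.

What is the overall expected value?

EV(A) = 0.5 × 10000 + 0.1 × 64000 + 0.4 × 61000 = 5000 + 6400 + 24400 = 35800
Branch B: 103000 (certain)
Overall = 0.84 × 35800 + 0.16 × 103000 = 30072 + 16480 = 46552

$46,552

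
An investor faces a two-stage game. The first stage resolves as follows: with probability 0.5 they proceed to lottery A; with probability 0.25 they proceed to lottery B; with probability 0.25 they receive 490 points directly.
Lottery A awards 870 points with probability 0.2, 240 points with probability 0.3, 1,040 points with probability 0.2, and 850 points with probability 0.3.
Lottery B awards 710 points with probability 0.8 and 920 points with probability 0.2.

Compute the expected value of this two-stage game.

EV(A) = 0.2 × 870 + 0.3 × 240 + 0.2 × 1040 + 0.3 × 850 = 174 + 72 + 208 + 255 = 709
EV(B) = 0.8 × 710 + 0.2 × 920 = 568 + 184 = 752
Branch C: 490 (certain)
Overall = 0.5 × 709 + 0.25 × 752 + 0.25 × 490 = 354.5 + 188 + 122.5 = 665

665 points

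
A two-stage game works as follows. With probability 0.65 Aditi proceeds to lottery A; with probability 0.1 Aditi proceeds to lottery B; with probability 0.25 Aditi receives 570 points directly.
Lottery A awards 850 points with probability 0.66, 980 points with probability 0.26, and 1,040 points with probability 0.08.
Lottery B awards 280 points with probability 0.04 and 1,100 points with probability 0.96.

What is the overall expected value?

833.57 points

EV(A) = 0.66 × 850 + 0.26 × 980 + 0.08 × 1040 = 561 + 254.8 + 83.2 = 899
EV(B) = 0.04 × 280 + 0.96 × 1100 = 11.2 + 1056 = 1067.2
Branch C: 570 (certain)
Overall = 0.65 × 899 + 0.1 × 1067.2 + 0.25 × 570 = 584.35 + 106.72 + 142.5 = 833.57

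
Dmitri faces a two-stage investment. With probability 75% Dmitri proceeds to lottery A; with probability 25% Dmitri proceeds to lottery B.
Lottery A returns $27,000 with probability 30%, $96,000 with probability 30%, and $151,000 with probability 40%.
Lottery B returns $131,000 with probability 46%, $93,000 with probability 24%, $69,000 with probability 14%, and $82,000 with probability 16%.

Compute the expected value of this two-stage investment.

$99,315

EV(A) = 0.3 × 27000 + 0.3 × 96000 + 0.4 × 151000 = 8100 + 28800 + 60400 = 97300
EV(B) = 0.46 × 131000 + 0.24 × 93000 + 0.14 × 69000 + 0.16 × 82000 = 60260 + 22320 + 9660 + 13120 = 105360
Overall = 0.75 × 97300 + 0.25 × 105360 = 72975 + 26340 = 99315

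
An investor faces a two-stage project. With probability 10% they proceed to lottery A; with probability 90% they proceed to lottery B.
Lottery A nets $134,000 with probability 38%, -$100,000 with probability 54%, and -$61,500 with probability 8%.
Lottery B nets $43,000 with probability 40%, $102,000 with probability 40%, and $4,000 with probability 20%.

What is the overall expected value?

EV(A) = 0.38 × 134000 + 0.54 × (-100000) + 0.08 × (-61500) = 50920 − 54000 − 4920 = -8000
EV(B) = 0.4 × 43000 + 0.4 × 102000 + 0.2 × 4000 = 17200 + 40800 + 800 = 58800
Overall = 0.1 × (-8000) + 0.9 × 58800 = -800 + 52920 = 52120

$52,120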